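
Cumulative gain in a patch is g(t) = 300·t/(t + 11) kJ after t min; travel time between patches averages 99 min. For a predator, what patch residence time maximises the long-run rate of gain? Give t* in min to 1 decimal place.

33.0 min

Optimal t* satisfies g'(t*) = g(t*)/(T + t*).
g'(t) = 300·11/(t + 11)². Setting 300·11/(t+11)² = 300t/[(t+11)(99+t)] gives 11(99+t) = t(t+11), so t² = 11×99 = 1089.
t* = √1089 = 33 min.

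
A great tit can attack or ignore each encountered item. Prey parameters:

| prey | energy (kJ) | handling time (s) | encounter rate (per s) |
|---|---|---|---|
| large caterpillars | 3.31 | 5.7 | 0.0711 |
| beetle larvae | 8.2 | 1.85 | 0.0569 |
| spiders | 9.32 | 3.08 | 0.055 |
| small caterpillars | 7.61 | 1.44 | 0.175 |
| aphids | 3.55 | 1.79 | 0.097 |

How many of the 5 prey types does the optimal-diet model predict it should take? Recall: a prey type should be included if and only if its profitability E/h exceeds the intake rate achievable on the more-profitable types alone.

4

E/h in descending order: small caterpillars 5.28, beetle larvae 4.43, spiders 3.03, aphids 1.98, large caterpillars 0.581 kJ/s. The optimal diet is the largest prefix of this list for which every included type satisfies E_i/h_i > R on the types above it.
Rate on top 1: 1.064. beetle larvae: 4.43 > 1.064 → include.
Rate on top 2: 1.325. spiders: 3.03 > 1.325 → include.
Rate on top 3: 1.514. aphids: 1.98 > 1.514 → include.
Rate on top 4: 1.562. large caterpillars: 0.581 < 1.562 → exclude; stop.
Optimal diet: small caterpillars, beetle larvae, spiders, aphids — 4 of 5 types.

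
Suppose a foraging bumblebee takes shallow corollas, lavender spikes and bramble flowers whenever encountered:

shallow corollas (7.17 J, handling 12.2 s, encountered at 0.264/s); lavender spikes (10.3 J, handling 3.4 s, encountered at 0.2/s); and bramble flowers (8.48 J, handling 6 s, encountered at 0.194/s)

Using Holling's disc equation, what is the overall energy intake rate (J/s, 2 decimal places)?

0.92 J/s

Energy encountered per unit search time: 0.264×7.17 + 0.2×10.3 + 0.194×8.48 = 5.598 J/s.
Handling time per unit search time: 0.264×12.2 + 0.2×3.4 + 0.194×6 = 5.065.
Rate = 5.598/(1 + 5.065) = 0.923 J/s.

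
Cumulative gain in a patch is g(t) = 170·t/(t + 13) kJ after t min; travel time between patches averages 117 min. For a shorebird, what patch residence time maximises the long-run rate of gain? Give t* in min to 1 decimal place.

Maximise g(t)/(T+t): set derivative to zero → g'(t)(T+t) = g(t).
g'(t) = 170·13/(t + 13)². Setting 170·13/(t+13)² = 170t/[(t+13)(117+t)] gives 13(117+t) = t(t+13), so t² = 13×117 = 1521.
t* = √1521 = 39 min.

39.0 min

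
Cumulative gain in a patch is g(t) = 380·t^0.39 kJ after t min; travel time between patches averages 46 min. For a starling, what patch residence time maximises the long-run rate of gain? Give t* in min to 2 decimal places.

29.41 min

Optimal t* satisfies g'(t*) = g(t*)/(T + t*).
g'(t) = 0.39·380·t^-0.61. Setting 0.39·380·t^-0.61 = 380·t^0.39/(46+t) gives 0.39(46+t) = t, so 0.61·t = 0.39×46.
t* = 0.39×46/0.61 = 29.41 min.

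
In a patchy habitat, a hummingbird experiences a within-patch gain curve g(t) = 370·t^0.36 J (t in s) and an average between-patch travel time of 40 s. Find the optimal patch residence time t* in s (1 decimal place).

Optimal t* satisfies g'(t*) = g(t*)/(T + t*).
g'(t) = 0.36·370·t^-0.64. Setting 0.36·370·t^-0.64 = 370·t^0.36/(40+t) gives 0.36(40+t) = t, so 0.64·t = 0.36×40.
t* = 0.36×40/0.64 = 22.5 s.

22.5 s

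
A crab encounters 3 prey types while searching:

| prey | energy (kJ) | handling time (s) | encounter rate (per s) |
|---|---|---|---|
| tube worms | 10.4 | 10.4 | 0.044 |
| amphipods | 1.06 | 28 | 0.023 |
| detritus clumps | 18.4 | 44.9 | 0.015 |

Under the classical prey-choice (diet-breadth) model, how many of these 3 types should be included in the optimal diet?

Profitabilities (E/h, kJ/s): tube worms 1, detritus clumps 0.41, amphipods 0.0379. Add prey in this order while the next type's profitability exceeds the intake rate on those already taken.
Rate on top 1: 0.3139. detritus clumps: 0.41 > 0.3139 → include.
Rate on top 2: 0.3442. amphipods: 0.0379 < 0.3442 → exclude; stop.
Optimal diet: tube worms, detritus clumps — 2 of 3 types.

2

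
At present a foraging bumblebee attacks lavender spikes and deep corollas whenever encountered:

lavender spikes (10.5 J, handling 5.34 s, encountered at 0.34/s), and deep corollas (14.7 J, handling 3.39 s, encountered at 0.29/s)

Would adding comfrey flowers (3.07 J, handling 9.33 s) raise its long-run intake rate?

No

Current rate: (0.34×10.5 + 0.29×14.7)/(1 + 0.34×5.34 + 0.29×3.39) = 2.062 J/s.
Profitability of comfrey flowers: 3.07/9.33 = 0.329 J/s.
Since 0.329 < R, time spent handling comfrey flowers is better spent searching.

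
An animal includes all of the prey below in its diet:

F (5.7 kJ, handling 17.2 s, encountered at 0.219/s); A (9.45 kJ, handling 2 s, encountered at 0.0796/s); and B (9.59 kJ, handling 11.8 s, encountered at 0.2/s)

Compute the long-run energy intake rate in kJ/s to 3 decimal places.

0.538 kJ/s

R = Σλ_iE_i / (1 + Σλ_ih_i)
Numerator: 0.219×5.7 + 0.0796×9.45 + 0.2×9.59 = 3.919
Denominator: 1 + 0.219×17.2 + 0.0796×2 + 0.2×11.8 = 7.286
R = 3.919/7.286 = 0.5378 kJ/s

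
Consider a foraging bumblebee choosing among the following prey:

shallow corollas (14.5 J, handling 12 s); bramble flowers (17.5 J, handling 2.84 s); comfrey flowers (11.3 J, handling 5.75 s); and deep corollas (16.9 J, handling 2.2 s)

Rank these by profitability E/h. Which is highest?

deep corollas

Profitability E/h (J/s): shallow corollas = 14.5/12 = 1.21, bramble flowers = 17.5/2.84 = 6.16, comfrey flowers = 11.3/5.75 = 1.97, deep corollas = 16.9/2.2 = 7.68.
Ranked: deep corollas > bramble flowers > comfrey flowers > shallow corollas.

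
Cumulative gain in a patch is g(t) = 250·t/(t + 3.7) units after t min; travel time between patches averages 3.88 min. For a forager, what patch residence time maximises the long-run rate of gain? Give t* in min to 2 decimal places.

Optimal t* satisfies g'(t*) = g(t*)/(T + t*).
g'(t) = 250·3.7/(t + 3.7)². Setting 250·3.7/(t+3.7)² = 250t/[(t+3.7)(3.88+t)] gives 3.7(3.88+t) = t(t+3.7), so t² = 3.7×3.88 = 14.36.
t* = √14.36 = 3.789 min.

3.79 min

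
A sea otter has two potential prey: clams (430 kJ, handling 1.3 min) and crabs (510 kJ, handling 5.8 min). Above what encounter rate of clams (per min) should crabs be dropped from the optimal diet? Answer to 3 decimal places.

0.279 per min

Drop crabs once their profitability E₂/h₂ falls below the rate achievable on clams alone: E₂/h₂ = λE₁/(1 + λh₁).
Solve for λ: λE₁h₂ = E₂(1 + λh₁) → λ(E₁h₂ − E₂h₁) = E₂ → λ = E₂/(E₁h₂ − E₂h₁).
λ = 510/(430×5.8 − 510×1.3) = 510/1831 = 0.2785 per min.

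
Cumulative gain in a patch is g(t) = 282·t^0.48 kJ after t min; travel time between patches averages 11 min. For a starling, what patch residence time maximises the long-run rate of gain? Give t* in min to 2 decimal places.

Optimal t* satisfies g'(t*) = g(t*)/(T + t*).
g'(t) = 0.48·282·t^-0.52. Setting 0.48·282·t^-0.52 = 282·t^0.48/(11+t) gives 0.48(11+t) = t, so 0.52·t = 0.48×11.
t* = 0.48×11/0.52 = 10.15 min.

10.15 min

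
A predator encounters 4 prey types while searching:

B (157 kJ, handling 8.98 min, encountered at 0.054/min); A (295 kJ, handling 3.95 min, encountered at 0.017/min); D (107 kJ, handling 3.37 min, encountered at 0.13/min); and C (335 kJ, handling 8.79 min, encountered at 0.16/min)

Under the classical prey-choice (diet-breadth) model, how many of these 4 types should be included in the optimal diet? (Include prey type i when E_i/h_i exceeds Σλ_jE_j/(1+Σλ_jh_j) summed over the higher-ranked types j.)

3

Profitabilities (E/h, kJ/min): A 74.7, C 38.1, D 31.8, B 17.5. Add prey in this order while the next type's profitability exceeds the intake rate on those already taken.
Rate on top 1: 4.699. C: 38.1 > 4.699 → include.
Rate on top 2: 23.7. D: 31.8 > 23.7 → include.
Rate on top 3: 24.91. B: 17.5 < 24.91 → exclude; stop.
Optimal diet: A, C, D — 3 of 4 types.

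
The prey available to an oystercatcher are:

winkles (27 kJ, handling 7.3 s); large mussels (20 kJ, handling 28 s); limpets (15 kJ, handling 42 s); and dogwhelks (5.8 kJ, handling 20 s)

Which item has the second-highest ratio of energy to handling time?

In descending order of E/h:
winkles: 27/7.3 = 3.7 kJ/s
large mussels: 20/28 = 0.714 kJ/s
limpets: 15/42 = 0.357 kJ/s
dogwhelks: 5.8/20 = 0.29 kJ/s

large mussels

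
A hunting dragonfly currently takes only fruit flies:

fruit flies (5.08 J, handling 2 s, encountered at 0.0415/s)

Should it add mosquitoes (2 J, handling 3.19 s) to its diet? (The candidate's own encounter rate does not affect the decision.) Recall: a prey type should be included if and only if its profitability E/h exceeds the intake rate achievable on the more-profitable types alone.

On fruit flies alone, R = ΣλE/(1+Σλh) = 0.2108/1.083 = 0.1947 J/s.
Profitability of mosquitoes: 2/3.19 = 0.627 J/s.
0.627 > 0.1947, so adding mosquitoes raises the average — include it.

Yes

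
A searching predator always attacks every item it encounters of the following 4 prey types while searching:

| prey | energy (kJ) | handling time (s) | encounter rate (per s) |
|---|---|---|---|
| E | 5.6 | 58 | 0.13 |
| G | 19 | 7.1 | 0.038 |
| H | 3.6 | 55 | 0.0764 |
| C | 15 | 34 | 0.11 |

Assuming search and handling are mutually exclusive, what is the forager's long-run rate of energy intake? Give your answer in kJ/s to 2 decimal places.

Energy encountered per unit search time: 0.13×5.6 + 0.038×19 + 0.0764×3.6 + 0.11×15 = 3.375 kJ/s.
Handling time per unit search time: 0.13×58 + 0.038×7.1 + 0.0764×55 + 0.11×34 = 15.75.
Rate = 3.375/(1 + 15.75) = 0.2015 kJ/s.

0.20 kJ/s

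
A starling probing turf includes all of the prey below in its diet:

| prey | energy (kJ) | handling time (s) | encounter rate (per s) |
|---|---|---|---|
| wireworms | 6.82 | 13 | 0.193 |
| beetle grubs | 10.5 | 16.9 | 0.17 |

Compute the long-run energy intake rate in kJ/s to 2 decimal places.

0.49 kJ/s

R = Σλ_iE_i / (1 + Σλ_ih_i)
Numerator: 0.193×6.82 + 0.17×10.5 = 3.101
Denominator: 1 + 0.193×13 + 0.17×16.9 = 6.382
R = 3.101/6.382 = 0.4859 kJ/s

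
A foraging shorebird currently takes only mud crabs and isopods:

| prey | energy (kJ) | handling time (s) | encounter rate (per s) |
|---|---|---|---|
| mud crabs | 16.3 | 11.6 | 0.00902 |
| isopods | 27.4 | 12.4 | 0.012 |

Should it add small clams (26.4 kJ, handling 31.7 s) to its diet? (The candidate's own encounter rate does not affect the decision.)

Yes

Current rate: (0.00902×16.3 + 0.012×27.4)/(1 + 0.00902×11.6 + 0.012×12.4) = 0.3796 kJ/s.
Profitability of small clams: 26.4/31.7 = 0.8328 kJ/s.
0.8328 > 0.3796, so adding small clams raises the average — include it.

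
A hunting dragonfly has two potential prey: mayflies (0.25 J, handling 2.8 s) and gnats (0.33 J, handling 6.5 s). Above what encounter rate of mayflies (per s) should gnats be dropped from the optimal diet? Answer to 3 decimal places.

The zero-one rule: include gnats iff E₂/h₂ > λE₁/(1+λh₁). Equality gives the switch point.
λE₁h₂ = E₂ + λE₂h₁ ⇒ λ = E₂/(E₁h₂ − E₂h₁) = 0.33/(1.625 − 0.924) = 0.4708 per s.

0.471 per s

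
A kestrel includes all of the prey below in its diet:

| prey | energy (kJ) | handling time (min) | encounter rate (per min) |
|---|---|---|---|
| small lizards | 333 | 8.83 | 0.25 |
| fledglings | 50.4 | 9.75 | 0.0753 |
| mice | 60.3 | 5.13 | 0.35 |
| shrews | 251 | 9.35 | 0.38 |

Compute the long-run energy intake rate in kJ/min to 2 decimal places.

21.91 kJ/min

R = Σλ_iE_i / (1 + Σλ_ih_i)
Numerator: 0.25×333 + 0.0753×50.4 + 0.35×60.3 + 0.38×251 = 203.5
Denominator: 1 + 0.25×8.83 + 0.0753×9.75 + 0.35×5.13 + 0.38×9.35 = 9.29
R = 203.5/9.29 = 21.91 kJ/min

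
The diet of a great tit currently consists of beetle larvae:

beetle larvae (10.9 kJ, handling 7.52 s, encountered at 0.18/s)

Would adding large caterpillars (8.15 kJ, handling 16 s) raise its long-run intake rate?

No

On beetle larvae alone, R = ΣλE/(1+Σλh) = 1.962/2.354 = 0.8336 kJ/s.
Profitability of large caterpillars: 8.15/16 = 0.5094 kJ/s.
Since 0.5094 < R, time spent handling large caterpillars is better spent searching.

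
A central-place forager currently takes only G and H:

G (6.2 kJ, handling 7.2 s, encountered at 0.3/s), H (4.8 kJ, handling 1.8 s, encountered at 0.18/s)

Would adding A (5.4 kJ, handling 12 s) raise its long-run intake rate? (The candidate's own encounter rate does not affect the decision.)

Intake rate on the current diet: R = (0.3×6.2 + 0.18×4.8) / (1 + 0.3×7.2 + 0.18×1.8) = 2.724/3.484 = 0.7819 kJ/s.
A: E/h = 5.4/12 = 0.45 kJ/s.
Since 0.45 < R, time spent handling A is better spent searching.

No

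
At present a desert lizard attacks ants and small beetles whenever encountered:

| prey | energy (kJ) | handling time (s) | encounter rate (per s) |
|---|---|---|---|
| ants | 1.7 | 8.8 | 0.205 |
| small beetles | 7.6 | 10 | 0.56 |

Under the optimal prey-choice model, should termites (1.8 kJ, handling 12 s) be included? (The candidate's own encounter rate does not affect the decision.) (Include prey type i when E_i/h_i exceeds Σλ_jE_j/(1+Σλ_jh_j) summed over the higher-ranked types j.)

Current rate: (0.205×1.7 + 0.56×7.6)/(1 + 0.205×8.8 + 0.56×10) = 0.5479 kJ/s.
termites: E/h = 1.8/12 = 0.15 kJ/s.
Since 0.15 < R, time spent handling termites is better spent searching.

No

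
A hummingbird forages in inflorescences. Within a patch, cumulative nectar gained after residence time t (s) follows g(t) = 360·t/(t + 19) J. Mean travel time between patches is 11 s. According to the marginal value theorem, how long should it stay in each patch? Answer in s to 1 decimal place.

Optimal t* satisfies g'(t*) = g(t*)/(T + t*).
g'(t) = 360·19/(t + 19)². Setting 360·19/(t+19)² = 360t/[(t+19)(11+t)] gives 19(11+t) = t(t+19), so t² = 19×11 = 209.
t* = √209 = 14.46 s.

14.5 s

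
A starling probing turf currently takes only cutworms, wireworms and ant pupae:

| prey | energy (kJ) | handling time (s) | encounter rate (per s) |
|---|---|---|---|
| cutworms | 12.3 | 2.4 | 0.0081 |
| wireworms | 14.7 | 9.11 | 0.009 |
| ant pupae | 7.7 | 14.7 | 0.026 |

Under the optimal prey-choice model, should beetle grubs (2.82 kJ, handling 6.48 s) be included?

Yes

Intake rate on the current diet: R = (0.0081×12.3 + 0.009×14.7 + 0.026×7.7) / (1 + 0.0081×2.4 + 0.009×9.11 + 0.026×14.7) = 0.4321/1.484 = 0.2913 kJ/s.
beetle grubs: E/h = 2.82/6.48 = 0.4352 kJ/s.
Since 0.4352 > R, including beetle grubs increases the long-run rate.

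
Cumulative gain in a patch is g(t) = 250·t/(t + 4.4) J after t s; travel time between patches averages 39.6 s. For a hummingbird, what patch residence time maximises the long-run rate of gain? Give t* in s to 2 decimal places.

Maximise g(t)/(T+t): set derivative to zero → g'(t)(T+t) = g(t).
g'(t) = 250·4.4/(t + 4.4)². Setting 250·4.4/(t+4.4)² = 250t/[(t+4.4)(39.6+t)] gives 4.4(39.6+t) = t(t+4.4), so t² = 4.4×39.6 = 174.2.
t* = √174.2 = 13.2 s.

13.20 s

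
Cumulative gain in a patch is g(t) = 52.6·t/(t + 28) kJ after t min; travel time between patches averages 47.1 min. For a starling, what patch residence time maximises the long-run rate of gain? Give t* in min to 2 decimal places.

36.32 min

Optimal t* satisfies g'(t*) = g(t*)/(T + t*).
g'(t) = 52.6·28/(t + 28)². Setting 52.6·28/(t+28)² = 52.6t/[(t+28)(47.1+t)] gives 28(47.1+t) = t(t+28), so t² = 28×47.1 = 1319.
t* = √1319 = 36.32 min.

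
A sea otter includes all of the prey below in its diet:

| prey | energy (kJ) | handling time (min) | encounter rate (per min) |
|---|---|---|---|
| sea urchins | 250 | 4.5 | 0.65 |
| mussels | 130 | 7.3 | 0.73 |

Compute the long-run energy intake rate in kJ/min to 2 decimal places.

27.81 kJ/min

R = Σλ_iE_i / (1 + Σλ_ih_i)
Numerator: 0.65×250 + 0.73×130 = 257.4
Denominator: 1 + 0.65×4.5 + 0.73×7.3 = 9.254
R = 257.4/9.254 = 27.81 kJ/min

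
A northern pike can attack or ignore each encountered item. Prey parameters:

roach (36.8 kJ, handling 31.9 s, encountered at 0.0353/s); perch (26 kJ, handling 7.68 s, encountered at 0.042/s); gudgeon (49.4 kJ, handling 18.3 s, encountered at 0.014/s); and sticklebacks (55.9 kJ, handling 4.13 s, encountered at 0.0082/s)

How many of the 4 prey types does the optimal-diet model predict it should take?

Profitabilities (E/h, kJ/s): sticklebacks 13.5, perch 3.39, gudgeon 2.7, roach 1.15. Add prey in this order while the next type's profitability exceeds the intake rate on those already taken.
Rate on top 1: 0.4434. perch: 3.39 > 0.4434 → include.
Rate on top 2: 1.143. gudgeon: 2.7 > 1.143 → include.
Rate on top 3: 1.39. roach: 1.15 < 1.39 → exclude; stop.
Optimal diet: sticklebacks, perch, gudgeon — 3 of 4 types.

3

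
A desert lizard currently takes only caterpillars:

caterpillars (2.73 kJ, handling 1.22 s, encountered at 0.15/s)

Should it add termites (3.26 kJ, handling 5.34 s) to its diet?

Yes

On caterpillars alone, R = ΣλE/(1+Σλh) = 0.4095/1.183 = 0.3462 kJ/s.
termites: E/h = 3.26/5.34 = 0.6105 kJ/s.
Since 0.6105 > R, including termites increases the long-run rate.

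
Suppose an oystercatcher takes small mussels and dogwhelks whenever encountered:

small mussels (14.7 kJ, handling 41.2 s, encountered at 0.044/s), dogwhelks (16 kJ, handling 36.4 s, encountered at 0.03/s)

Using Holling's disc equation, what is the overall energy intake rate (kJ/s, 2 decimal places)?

0.29 kJ/s

R = Σλ_iE_i / (1 + Σλ_ih_i)
Numerator: 0.044×14.7 + 0.03×16 = 1.127
Denominator: 1 + 0.044×41.2 + 0.03×36.4 = 3.905
R = 1.127/3.905 = 0.2886 kJ/s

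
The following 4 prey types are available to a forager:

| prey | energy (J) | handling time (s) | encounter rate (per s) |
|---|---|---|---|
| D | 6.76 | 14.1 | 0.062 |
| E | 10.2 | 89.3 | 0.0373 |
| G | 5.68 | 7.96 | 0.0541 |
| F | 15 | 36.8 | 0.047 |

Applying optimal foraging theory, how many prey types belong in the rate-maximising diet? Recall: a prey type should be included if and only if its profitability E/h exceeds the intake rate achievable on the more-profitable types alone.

3

E/h in descending order: G 0.714, D 0.479, F 0.408, E 0.114 J/s. The optimal diet is the largest prefix of this list for which every included type satisfies E_i/h_i > R on the types above it.
Rate on top 1: 0.2148. D: 0.479 > 0.2148 → include.
Rate on top 2: 0.3152. F: 0.408 > 0.3152 → include.
Rate on top 3: 0.3548. E: 0.114 < 0.3548 → exclude; stop.
Optimal diet: G, D, F — 3 of 4 types.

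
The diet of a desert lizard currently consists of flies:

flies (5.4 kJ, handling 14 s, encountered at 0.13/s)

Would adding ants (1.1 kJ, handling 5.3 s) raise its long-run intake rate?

On flies alone, R = ΣλE/(1+Σλh) = 0.702/2.82 = 0.2489 kJ/s.
Profitability of ants: 1.1/5.3 = 0.2075 kJ/s.
Since 0.2075 < R, time spent handling ants is better spent searching.

No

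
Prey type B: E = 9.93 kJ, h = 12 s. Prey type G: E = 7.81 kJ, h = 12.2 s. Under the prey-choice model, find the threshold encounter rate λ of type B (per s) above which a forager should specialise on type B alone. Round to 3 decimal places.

0.285 per s

The zero-one rule: include type G iff E₂/h₂ > λE₁/(1+λh₁). Equality gives the switch point.
λE₁h₂ = E₂ + λE₂h₁ ⇒ λ = E₂/(E₁h₂ − E₂h₁) = 7.81/(121.1 − 93.72) = 0.2848 per s.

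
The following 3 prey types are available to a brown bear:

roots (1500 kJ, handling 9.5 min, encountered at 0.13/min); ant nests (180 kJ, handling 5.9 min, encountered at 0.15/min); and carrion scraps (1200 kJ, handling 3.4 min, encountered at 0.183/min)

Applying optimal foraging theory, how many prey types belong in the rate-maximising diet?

2

Profitabilities (E/h, kJ/min): carrion scraps 353, roots 158, ant nests 30.5. Add prey in this order while the next type's profitability exceeds the intake rate on those already taken.
Rate on top 1: 135.4. roots: 158 > 135.4 → include.
Rate on top 2: 145.1. ant nests: 30.5 < 145.1 → exclude; stop.
Optimal diet: carrion scraps, roots — 2 of 3 types.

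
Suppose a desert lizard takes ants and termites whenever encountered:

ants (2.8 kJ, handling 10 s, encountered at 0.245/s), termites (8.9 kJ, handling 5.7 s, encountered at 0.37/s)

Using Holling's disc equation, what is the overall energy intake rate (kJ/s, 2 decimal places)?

0.72 kJ/s

Energy encountered per unit search time: 0.245×2.8 + 0.37×8.9 = 3.979 kJ/s.
Handling time per unit search time: 0.245×10 + 0.37×5.7 = 4.559.
Rate = 3.979/(1 + 4.559) = 0.7158 kJ/s.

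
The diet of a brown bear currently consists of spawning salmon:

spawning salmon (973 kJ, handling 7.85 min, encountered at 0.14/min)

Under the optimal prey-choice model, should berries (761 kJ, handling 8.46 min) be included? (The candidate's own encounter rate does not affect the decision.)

Current rate: (0.14×973)/(1 + 0.14×7.85) = 64.9 kJ/min.
berries: E/h = 761/8.46 = 89.95 kJ/min.
Since 89.95 > R, including berries increases the long-run rate.

Yes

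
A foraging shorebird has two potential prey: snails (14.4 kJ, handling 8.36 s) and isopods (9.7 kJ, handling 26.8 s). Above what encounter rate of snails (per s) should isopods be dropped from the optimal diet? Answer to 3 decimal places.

Drop isopods once their profitability E₂/h₂ falls below the rate achievable on snails alone: E₂/h₂ = λE₁/(1 + λh₁).
Solve for λ: λE₁h₂ = E₂(1 + λh₁) → λ(E₁h₂ − E₂h₁) = E₂ → λ = E₂/(E₁h₂ − E₂h₁).
λ = 9.7/(14.4×26.8 − 9.7×8.36) = 9.7/304.8 = 0.03182 per s.

0.032 per s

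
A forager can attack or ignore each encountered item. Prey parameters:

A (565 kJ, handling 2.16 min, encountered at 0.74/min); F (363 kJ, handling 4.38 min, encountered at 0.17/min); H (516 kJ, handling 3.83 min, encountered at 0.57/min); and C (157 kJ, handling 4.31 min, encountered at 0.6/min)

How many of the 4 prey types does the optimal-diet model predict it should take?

1

Rank by E/h (kJ/min): A 262, H 135, F 82.9, C 36.4. Include each in turn until the next type's E/h falls below the running intake rate.
Rate on top 1: 160.9. H: 135 < 160.9 → exclude; stop.
Optimal diet: A — 1 of 4 types.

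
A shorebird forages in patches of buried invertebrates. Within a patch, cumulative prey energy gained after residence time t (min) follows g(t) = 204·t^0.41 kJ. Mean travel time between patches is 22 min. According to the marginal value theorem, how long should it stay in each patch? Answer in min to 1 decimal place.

15.3 min

Optimal t* satisfies g'(t*) = g(t*)/(T + t*).
g'(t) = 0.41·204·t^-0.59. Setting 0.41·204·t^-0.59 = 204·t^0.41/(22+t) gives 0.41(22+t) = t, so 0.59·t = 0.41×22.
t* = 0.41×22/0.59 = 15.29 min.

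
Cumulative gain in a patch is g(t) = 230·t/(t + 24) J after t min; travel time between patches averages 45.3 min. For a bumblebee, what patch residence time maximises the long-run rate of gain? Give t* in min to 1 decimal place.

33.0 min

By the marginal value theorem, leave when the instantaneous gain rate g'(t) equals the habitat-wide average g(t)/(T + t).
g'(t) = 230·24/(t + 24)². Setting 230·24/(t+24)² = 230t/[(t+24)(45.3+t)] gives 24(45.3+t) = t(t+24), so t² = 24×45.3 = 1087.
t* = √1087 = 32.97 min.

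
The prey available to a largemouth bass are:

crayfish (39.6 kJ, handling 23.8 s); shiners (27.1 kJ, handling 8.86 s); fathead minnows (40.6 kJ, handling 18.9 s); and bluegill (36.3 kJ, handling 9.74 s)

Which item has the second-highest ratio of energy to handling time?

shiners

In descending order of E/h:
bluegill: 36.3/9.74 = 3.73 kJ/s
shiners: 27.1/8.86 = 3.06 kJ/s
fathead minnows: 40.6/18.9 = 2.15 kJ/s
crayfish: 39.6/23.8 = 1.66 kJ/s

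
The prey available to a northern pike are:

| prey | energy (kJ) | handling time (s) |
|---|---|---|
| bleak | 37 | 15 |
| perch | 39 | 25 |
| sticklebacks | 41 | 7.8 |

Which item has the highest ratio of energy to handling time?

sticklebacks

In descending order of E/h:
sticklebacks: 41/7.8 = 5.26 kJ/s
bleak: 37/15 = 2.47 kJ/s
perch: 39/25 = 1.56 kJ/s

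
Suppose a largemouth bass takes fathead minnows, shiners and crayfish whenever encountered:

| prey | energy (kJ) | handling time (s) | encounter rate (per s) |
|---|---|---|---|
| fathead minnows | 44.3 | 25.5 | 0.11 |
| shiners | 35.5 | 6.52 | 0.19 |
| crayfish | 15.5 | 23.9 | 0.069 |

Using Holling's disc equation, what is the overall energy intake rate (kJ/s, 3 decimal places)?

R = (0.11×44.3 + 0.19×35.5 + 0.069×15.5) / (1 + 0.11×25.5 + 0.19×6.52 + 0.069×23.9) = 12.69/6.693 = 1.896 kJ/s.

1.896 kJ/s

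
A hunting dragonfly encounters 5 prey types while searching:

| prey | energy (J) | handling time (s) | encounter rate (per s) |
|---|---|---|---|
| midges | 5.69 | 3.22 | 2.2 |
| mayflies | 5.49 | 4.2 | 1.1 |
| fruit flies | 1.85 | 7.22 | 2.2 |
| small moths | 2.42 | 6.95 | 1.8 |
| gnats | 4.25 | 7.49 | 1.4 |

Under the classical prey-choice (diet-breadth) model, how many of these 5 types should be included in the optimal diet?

1

Profitabilities (E/h, J/s): midges 1.77, mayflies 1.31, gnats 0.567, small moths 0.348, fruit flies 0.256. Add prey in this order while the next type's profitability exceeds the intake rate on those already taken.
Rate on top 1: 1.548. mayflies: 1.31 < 1.548 → exclude; stop.
Optimal diet: midges — 1 of 5 types.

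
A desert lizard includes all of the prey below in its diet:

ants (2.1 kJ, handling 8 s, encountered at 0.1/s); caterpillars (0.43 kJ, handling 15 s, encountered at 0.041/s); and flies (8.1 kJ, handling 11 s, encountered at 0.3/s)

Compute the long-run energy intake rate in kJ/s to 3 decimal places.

0.465 kJ/s

Energy encountered per unit search time: 0.1×2.1 + 0.041×0.43 + 0.3×8.1 = 2.658 kJ/s.
Handling time per unit search time: 0.1×8 + 0.041×15 + 0.3×11 = 4.715.
Rate = 2.658/(1 + 4.715) = 0.465 kJ/s.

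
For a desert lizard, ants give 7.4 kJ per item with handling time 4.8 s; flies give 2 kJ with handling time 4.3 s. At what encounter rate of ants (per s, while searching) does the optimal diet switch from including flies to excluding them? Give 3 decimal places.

The zero-one rule: include flies iff E₂/h₂ > λE₁/(1+λh₁). Equality gives the switch point.
λE₁h₂ = E₂ + λE₂h₁ ⇒ λ = E₂/(E₁h₂ − E₂h₁) = 2/(31.82 − 9.6) = 0.09001 per s.

0.090 per s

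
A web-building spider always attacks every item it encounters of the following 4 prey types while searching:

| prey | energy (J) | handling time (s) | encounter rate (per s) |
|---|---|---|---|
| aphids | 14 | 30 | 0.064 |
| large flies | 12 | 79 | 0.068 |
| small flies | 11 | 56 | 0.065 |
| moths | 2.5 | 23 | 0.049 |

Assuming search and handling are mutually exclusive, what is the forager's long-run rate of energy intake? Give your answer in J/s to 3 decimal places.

0.195 J/s

R = (0.064×14 + 0.068×12 + 0.065×11 + 0.049×2.5) / (1 + 0.064×30 + 0.068×79 + 0.065×56 + 0.049×23) = 2.55/13.06 = 0.1952 J/s.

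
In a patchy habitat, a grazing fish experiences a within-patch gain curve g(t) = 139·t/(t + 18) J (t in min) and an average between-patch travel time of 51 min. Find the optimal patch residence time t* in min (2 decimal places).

30.30 min

Optimal t* satisfies g'(t*) = g(t*)/(T + t*).
g'(t) = 139·18/(t + 18)². Setting 139·18/(t+18)² = 139t/[(t+18)(51+t)] gives 18(51+t) = t(t+18), so t² = 18×51 = 918.
t* = √918 = 30.3 min.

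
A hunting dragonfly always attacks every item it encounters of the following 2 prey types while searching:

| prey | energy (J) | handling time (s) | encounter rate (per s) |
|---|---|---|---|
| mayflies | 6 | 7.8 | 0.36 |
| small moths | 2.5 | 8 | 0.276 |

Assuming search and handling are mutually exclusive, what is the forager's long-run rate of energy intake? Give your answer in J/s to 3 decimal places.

0.474 J/s

R = Σλ_iE_i / (1 + Σλ_ih_i)
Numerator: 0.36×6 + 0.276×2.5 = 2.85
Denominator: 1 + 0.36×7.8 + 0.276×8 = 6.016
R = 2.85/6.016 = 0.4737 J/s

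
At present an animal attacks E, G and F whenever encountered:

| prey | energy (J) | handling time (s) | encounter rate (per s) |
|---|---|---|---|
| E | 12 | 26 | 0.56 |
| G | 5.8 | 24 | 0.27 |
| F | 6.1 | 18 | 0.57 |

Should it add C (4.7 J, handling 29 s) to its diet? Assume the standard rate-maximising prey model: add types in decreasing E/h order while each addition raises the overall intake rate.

No

Current rate: (0.56×12 + 0.27×5.8 + 0.57×6.1)/(1 + 0.56×26 + 0.27×24 + 0.57×18) = 0.3642 J/s.
Profitability of C: 4.7/29 = 0.1621 J/s.
Since 0.1621 < R, time spent handling C is better spent searching.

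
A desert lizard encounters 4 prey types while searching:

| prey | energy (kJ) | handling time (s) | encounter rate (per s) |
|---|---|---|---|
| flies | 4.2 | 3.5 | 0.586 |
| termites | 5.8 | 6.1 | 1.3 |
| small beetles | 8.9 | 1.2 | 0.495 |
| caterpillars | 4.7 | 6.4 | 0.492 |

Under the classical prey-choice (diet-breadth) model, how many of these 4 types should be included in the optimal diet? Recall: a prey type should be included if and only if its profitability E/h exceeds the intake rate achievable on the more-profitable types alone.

1

E/h in descending order: small beetles 7.42, flies 1.2, termites 0.951, caterpillars 0.734 kJ/s. The optimal diet is the largest prefix of this list for which every included type satisfies E_i/h_i > R on the types above it.
Rate on top 1: 2.764. flies: 1.2 < 2.764 → exclude; stop.
Optimal diet: small beetles — 1 of 4 types.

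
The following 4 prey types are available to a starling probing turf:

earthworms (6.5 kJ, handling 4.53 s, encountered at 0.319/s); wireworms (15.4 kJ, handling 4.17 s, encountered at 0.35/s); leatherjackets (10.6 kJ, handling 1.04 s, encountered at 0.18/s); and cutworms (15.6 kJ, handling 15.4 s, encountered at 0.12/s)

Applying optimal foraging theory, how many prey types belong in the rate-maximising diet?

2

Rank by E/h (kJ/s): leatherjackets 10.2, wireworms 3.69, earthworms 1.43, cutworms 1.01. Include each in turn until the next type's E/h falls below the running intake rate.
Rate on top 1: 1.607. wireworms: 3.69 > 1.607 → include.
Rate on top 2: 2.757. earthworms: 1.43 < 2.757 → exclude; stop.
Optimal diet: leatherjackets, wireworms — 2 of 4 types.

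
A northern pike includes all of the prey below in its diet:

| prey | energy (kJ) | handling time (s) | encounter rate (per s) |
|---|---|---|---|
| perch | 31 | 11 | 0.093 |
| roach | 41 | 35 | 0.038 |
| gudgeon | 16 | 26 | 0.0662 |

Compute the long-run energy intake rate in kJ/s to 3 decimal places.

R = (0.093×31 + 0.038×41 + 0.0662×16) / (1 + 0.093×11 + 0.038×35 + 0.0662×26) = 5.5/5.074 = 1.084 kJ/s.

1.084 kJ/s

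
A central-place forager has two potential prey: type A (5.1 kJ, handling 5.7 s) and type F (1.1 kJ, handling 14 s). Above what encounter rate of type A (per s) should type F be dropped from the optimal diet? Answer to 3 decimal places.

At the threshold, the rate on type A alone equals the profitability of type F: λ·5.1/(1 + λ·5.7) = 1.1/14 = 0.07857.
Rearranging, λ(5.1 − 0.07857×5.7) = 0.07857, so λ = 0.07857/4.652 = 0.01689 per s.

0.017 per s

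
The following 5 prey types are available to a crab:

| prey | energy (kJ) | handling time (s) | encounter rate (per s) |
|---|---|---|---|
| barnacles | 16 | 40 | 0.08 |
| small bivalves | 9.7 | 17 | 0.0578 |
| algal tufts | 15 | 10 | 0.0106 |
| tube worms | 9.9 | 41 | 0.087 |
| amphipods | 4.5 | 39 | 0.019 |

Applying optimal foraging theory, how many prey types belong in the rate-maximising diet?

Profitabilities (E/h, kJ/s): algal tufts 1.5, small bivalves 0.571, barnacles 0.4, tube worms 0.241, amphipods 0.115. Add prey in this order while the next type's profitability exceeds the intake rate on those already taken.
Rate on top 1: 0.1438. small bivalves: 0.571 > 0.1438 → include.
Rate on top 2: 0.3446. barnacles: 0.4 > 0.3446 → include.
Rate on top 3: 0.3781. tube worms: 0.241 < 0.3781 → exclude; stop.
Optimal diet: algal tufts, small bivalves, barnacles — 3 of 5 types.

3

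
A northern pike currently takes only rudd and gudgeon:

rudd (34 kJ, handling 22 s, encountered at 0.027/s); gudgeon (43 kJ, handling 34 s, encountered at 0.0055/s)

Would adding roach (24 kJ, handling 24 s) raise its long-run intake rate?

Intake rate on the current diet: R = (0.027×34 + 0.0055×43) / (1 + 0.027×22 + 0.0055×34) = 1.155/1.781 = 0.6482 kJ/s.
Profitability of roach: 24/24 = 1 kJ/s.
Since 1 > R, including roach increases the long-run rate.

Yes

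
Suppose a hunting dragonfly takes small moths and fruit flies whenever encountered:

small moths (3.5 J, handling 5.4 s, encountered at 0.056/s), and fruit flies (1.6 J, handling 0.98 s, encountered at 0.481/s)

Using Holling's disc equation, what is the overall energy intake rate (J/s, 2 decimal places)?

R = (0.056×3.5 + 0.481×1.6) / (1 + 0.056×5.4 + 0.481×0.98) = 0.9656/1.774 = 0.5444 J/s.

0.54 J/s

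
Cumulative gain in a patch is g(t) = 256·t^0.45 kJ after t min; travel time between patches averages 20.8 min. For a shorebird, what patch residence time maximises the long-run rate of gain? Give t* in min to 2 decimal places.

Maximise g(t)/(T+t): set derivative to zero → g'(t)(T+t) = g(t).
g'(t) = 0.45·256·t^-0.55. Setting 0.45·256·t^-0.55 = 256·t^0.45/(20.8+t) gives 0.45(20.8+t) = t, so 0.55·t = 0.45×20.8.
t* = 0.45×20.8/0.55 = 17.02 min.

17.02 min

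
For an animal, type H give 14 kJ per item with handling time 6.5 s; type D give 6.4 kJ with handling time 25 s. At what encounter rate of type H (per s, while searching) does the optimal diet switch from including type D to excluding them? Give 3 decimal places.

0.021 per s

The zero-one rule: include type D iff E₂/h₂ > λE₁/(1+λh₁). Equality gives the switch point.
λE₁h₂ = E₂ + λE₂h₁ ⇒ λ = E₂/(E₁h₂ − E₂h₁) = 6.4/(350 − 41.6) = 0.02075 per s.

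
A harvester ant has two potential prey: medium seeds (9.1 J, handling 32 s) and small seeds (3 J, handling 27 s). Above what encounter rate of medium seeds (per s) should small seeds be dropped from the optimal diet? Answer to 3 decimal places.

The zero-one rule: include small seeds iff E₂/h₂ > λE₁/(1+λh₁). Equality gives the switch point.
λE₁h₂ = E₂ + λE₂h₁ ⇒ λ = E₂/(E₁h₂ − E₂h₁) = 3/(245.7 − 96) = 0.02004 per s.

0.020 per s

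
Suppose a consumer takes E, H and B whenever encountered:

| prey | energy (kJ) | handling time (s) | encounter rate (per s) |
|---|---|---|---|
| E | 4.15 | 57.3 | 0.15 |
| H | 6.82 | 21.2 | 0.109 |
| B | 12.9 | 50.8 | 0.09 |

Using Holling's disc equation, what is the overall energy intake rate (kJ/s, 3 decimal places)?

0.153 kJ/s

Energy encountered per unit search time: 0.15×4.15 + 0.109×6.82 + 0.09×12.9 = 2.527 kJ/s.
Handling time per unit search time: 0.15×57.3 + 0.109×21.2 + 0.09×50.8 = 15.48.
Rate = 2.527/(1 + 15.48) = 0.1534 kJ/s.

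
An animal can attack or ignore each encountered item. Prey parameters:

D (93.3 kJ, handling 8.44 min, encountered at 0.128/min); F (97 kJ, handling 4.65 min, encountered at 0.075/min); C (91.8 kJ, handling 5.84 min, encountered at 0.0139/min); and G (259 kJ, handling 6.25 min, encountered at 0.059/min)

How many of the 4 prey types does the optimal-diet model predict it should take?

E/h in descending order: G 41.4, F 20.9, C 15.7, D 11.1 kJ/min. The optimal diet is the largest prefix of this list for which every included type satisfies E_i/h_i > R on the types above it.
Rate on top 1: 11.16. F: 20.9 > 11.16 → include.
Rate on top 2: 13.13. C: 15.7 > 13.13 → include.
Rate on top 3: 13.25. D: 11.1 < 13.25 → exclude; stop.
Optimal diet: G, F, C — 3 of 4 types.

3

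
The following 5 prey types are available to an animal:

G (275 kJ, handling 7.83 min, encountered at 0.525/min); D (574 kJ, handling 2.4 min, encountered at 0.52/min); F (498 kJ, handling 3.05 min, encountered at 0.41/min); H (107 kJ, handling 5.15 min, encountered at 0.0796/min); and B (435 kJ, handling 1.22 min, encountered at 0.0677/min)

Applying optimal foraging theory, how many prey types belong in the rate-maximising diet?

E/h in descending order: B 357, D 239, F 163, G 35.1, H 20.8 kJ/min. The optimal diet is the largest prefix of this list for which every included type satisfies E_i/h_i > R on the types above it.
Rate on top 1: 27.2. D: 239 > 27.2 → include.
Rate on top 2: 140.7. F: 163 > 140.7 → include.
Rate on top 3: 148.6. G: 35.1 < 148.6 → exclude; stop.
Optimal diet: B, D, F — 3 of 5 types.

3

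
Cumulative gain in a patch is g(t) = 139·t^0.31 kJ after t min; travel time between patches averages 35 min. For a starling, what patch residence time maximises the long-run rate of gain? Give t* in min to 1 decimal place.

Optimal t* satisfies g'(t*) = g(t*)/(T + t*).
g'(t) = 0.31·139·t^-0.69. Setting 0.31·139·t^-0.69 = 139·t^0.31/(35+t) gives 0.31(35+t) = t, so 0.69·t = 0.31×35.
t* = 0.31×35/0.69 = 15.72 min.

15.7 min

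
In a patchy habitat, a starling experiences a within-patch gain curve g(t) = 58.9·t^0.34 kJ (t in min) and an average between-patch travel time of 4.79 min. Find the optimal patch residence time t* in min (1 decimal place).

By the marginal value theorem, leave when the instantaneous gain rate g'(t) equals the habitat-wide average g(t)/(T + t).
g'(t) = 0.34·58.9·t^-0.66. Setting 0.34·58.9·t^-0.66 = 58.9·t^0.34/(4.79+t) gives 0.34(4.79+t) = t, so 0.66·t = 0.34×4.79.
t* = 0.34×4.79/0.66 = 2.468 min.

2.5 min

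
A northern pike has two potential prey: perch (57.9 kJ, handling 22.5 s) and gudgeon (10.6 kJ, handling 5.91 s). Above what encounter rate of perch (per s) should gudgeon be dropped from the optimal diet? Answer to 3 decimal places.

Drop gudgeon once their profitability E₂/h₂ falls below the rate achievable on perch alone: E₂/h₂ = λE₁/(1 + λh₁).
Solve for λ: λE₁h₂ = E₂(1 + λh₁) → λ(E₁h₂ − E₂h₁) = E₂ → λ = E₂/(E₁h₂ − E₂h₁).
λ = 10.6/(57.9×5.91 − 10.6×22.5) = 10.6/103.7 = 0.1022 per s.

0.102 per s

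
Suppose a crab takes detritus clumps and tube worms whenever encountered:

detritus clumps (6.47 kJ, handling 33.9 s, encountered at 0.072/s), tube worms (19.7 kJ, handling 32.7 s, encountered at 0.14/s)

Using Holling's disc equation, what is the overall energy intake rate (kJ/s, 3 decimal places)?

Energy encountered per unit search time: 0.072×6.47 + 0.14×19.7 = 3.224 kJ/s.
Handling time per unit search time: 0.072×33.9 + 0.14×32.7 = 7.019.
Rate = 3.224/(1 + 7.019) = 0.402 kJ/s.

0.402 kJ/s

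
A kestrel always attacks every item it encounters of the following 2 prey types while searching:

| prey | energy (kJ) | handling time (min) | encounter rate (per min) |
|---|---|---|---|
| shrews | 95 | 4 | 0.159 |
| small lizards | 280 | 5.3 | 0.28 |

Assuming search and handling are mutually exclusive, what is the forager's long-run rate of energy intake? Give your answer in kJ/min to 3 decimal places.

Energy encountered per unit search time: 0.159×95 + 0.28×280 = 93.51 kJ/min.
Handling time per unit search time: 0.159×4 + 0.28×5.3 = 2.12.
Rate = 93.51/(1 + 2.12) = 29.97 kJ/min.

29.970 kJ/min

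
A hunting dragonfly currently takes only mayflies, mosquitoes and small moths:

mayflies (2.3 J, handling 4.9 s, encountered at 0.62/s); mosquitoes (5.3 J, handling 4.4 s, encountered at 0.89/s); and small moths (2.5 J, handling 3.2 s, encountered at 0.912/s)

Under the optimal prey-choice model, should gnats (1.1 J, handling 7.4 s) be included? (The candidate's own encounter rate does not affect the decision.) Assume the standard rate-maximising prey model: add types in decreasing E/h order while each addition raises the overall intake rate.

Current rate: (0.62×2.3 + 0.89×5.3 + 0.912×2.5)/(1 + 0.62×4.9 + 0.89×4.4 + 0.912×3.2) = 0.7747 J/s.
Profitability of gnats: 1.1/7.4 = 0.1486 J/s.
0.1486 < 0.7747, so adding gnats would lower the average — exclude it.

No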